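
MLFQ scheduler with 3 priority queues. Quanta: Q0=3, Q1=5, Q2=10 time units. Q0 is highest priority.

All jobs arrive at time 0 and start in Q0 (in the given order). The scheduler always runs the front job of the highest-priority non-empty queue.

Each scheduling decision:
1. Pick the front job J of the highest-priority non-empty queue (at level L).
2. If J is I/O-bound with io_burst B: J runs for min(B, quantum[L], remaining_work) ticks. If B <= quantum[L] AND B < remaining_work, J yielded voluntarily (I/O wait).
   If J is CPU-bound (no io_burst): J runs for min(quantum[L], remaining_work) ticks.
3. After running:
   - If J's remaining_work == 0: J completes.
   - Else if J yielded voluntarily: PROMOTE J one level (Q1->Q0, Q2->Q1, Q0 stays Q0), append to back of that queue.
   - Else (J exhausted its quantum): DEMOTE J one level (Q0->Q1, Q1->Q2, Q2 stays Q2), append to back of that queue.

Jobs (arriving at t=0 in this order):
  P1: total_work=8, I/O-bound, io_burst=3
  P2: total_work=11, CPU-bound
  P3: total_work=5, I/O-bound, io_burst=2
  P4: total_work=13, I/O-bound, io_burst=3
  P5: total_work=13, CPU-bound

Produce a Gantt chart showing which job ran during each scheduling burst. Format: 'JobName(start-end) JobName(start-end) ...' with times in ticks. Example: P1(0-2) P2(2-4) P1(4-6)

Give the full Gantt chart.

Answer: P1(0-3) P2(3-6) P3(6-8) P4(8-11) P5(11-14) P1(14-17) P3(17-19) P4(19-22) P1(22-24) P3(24-25) P4(25-28) P4(28-31) P4(31-32) P2(32-37) P5(37-42) P2(42-45) P5(45-50)

Derivation:
t=0-3: P1@Q0 runs 3, rem=5, I/O yield, promote→Q0. Q0=[P2,P3,P4,P5,P1] Q1=[] Q2=[]
t=3-6: P2@Q0 runs 3, rem=8, quantum used, demote→Q1. Q0=[P3,P4,P5,P1] Q1=[P2] Q2=[]
t=6-8: P3@Q0 runs 2, rem=3, I/O yield, promote→Q0. Q0=[P4,P5,P1,P3] Q1=[P2] Q2=[]
t=8-11: P4@Q0 runs 3, rem=10, I/O yield, promote→Q0. Q0=[P5,P1,P3,P4] Q1=[P2] Q2=[]
t=11-14: P5@Q0 runs 3, rem=10, quantum used, demote→Q1. Q0=[P1,P3,P4] Q1=[P2,P5] Q2=[]
t=14-17: P1@Q0 runs 3, rem=2, I/O yield, promote→Q0. Q0=[P3,P4,P1] Q1=[P2,P5] Q2=[]
t=17-19: P3@Q0 runs 2, rem=1, I/O yield, promote→Q0. Q0=[P4,P1,P3] Q1=[P2,P5] Q2=[]
t=19-22: P4@Q0 runs 3, rem=7, I/O yield, promote→Q0. Q0=[P1,P3,P4] Q1=[P2,P5] Q2=[]
t=22-24: P1@Q0 runs 2, rem=0, completes. Q0=[P3,P4] Q1=[P2,P5] Q2=[]
t=24-25: P3@Q0 runs 1, rem=0, completes. Q0=[P4] Q1=[P2,P5] Q2=[]
t=25-28: P4@Q0 runs 3, rem=4, I/O yield, promote→Q0. Q0=[P4] Q1=[P2,P5] Q2=[]
t=28-31: P4@Q0 runs 3, rem=1, I/O yield, promote→Q0. Q0=[P4] Q1=[P2,P5] Q2=[]
t=31-32: P4@Q0 runs 1, rem=0, completes. Q0=[] Q1=[P2,P5] Q2=[]
t=32-37: P2@Q1 runs 5, rem=3, quantum used, demote→Q2. Q0=[] Q1=[P5] Q2=[P2]
t=37-42: P5@Q1 runs 5, rem=5, quantum used, demote→Q2. Q0=[] Q1=[] Q2=[P2,P5]
t=42-45: P2@Q2 runs 3, rem=0, completes. Q0=[] Q1=[] Q2=[P5]
t=45-50: P5@Q2 runs 5, rem=0, completes. Q0=[] Q1=[] Q2=[]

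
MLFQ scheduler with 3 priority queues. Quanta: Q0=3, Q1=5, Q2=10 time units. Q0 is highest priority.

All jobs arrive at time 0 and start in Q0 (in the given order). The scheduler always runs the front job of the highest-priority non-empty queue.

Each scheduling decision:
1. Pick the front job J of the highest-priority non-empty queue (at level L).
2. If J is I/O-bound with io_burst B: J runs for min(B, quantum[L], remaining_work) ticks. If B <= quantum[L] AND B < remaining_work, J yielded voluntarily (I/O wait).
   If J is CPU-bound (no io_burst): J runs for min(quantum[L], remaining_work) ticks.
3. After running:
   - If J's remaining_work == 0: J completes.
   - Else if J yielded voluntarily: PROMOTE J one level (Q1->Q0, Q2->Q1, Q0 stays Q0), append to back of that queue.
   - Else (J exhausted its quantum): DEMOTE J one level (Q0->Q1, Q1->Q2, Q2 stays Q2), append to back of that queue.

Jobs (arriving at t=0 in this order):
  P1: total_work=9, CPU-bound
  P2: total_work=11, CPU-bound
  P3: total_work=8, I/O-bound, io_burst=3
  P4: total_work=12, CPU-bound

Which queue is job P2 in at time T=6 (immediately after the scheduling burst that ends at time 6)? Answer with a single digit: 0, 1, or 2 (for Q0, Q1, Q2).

t=0-3: P1@Q0 runs 3, rem=6, quantum used, demote→Q1. Q0=[P2,P3,P4] Q1=[P1] Q2=[]
t=3-6: P2@Q0 runs 3, rem=8, quantum used, demote→Q1. Q0=[P3,P4] Q1=[P1,P2] Q2=[]
t=6-9: P3@Q0 runs 3, rem=5, I/O yield, promote→Q0. Q0=[P4,P3] Q1=[P1,P2] Q2=[]
t=9-12: P4@Q0 runs 3, rem=9, quantum used, demote→Q1. Q0=[P3] Q1=[P1,P2,P4] Q2=[]
t=12-15: P3@Q0 runs 3, rem=2, I/O yield, promote→Q0. Q0=[P3] Q1=[P1,P2,P4] Q2=[]
t=15-17: P3@Q0 runs 2, rem=0, completes. Q0=[] Q1=[P1,P2,P4] Q2=[]
t=17-22: P1@Q1 runs 5, rem=1, quantum used, demote→Q2. Q0=[] Q1=[P2,P4] Q2=[P1]
t=22-27: P2@Q1 runs 5, rem=3, quantum used, demote→Q2. Q0=[] Q1=[P4] Q2=[P1,P2]
t=27-32: P4@Q1 runs 5, rem=4, quantum used, demote→Q2. Q0=[] Q1=[] Q2=[P1,P2,P4]
t=32-33: P1@Q2 runs 1, rem=0, completes. Q0=[] Q1=[] Q2=[P2,P4]
t=33-36: P2@Q2 runs 3, rem=0, completes. Q0=[] Q1=[] Q2=[P4]
t=36-40: P4@Q2 runs 4, rem=0, completes. Q0=[] Q1=[] Q2=[]

Answer: 1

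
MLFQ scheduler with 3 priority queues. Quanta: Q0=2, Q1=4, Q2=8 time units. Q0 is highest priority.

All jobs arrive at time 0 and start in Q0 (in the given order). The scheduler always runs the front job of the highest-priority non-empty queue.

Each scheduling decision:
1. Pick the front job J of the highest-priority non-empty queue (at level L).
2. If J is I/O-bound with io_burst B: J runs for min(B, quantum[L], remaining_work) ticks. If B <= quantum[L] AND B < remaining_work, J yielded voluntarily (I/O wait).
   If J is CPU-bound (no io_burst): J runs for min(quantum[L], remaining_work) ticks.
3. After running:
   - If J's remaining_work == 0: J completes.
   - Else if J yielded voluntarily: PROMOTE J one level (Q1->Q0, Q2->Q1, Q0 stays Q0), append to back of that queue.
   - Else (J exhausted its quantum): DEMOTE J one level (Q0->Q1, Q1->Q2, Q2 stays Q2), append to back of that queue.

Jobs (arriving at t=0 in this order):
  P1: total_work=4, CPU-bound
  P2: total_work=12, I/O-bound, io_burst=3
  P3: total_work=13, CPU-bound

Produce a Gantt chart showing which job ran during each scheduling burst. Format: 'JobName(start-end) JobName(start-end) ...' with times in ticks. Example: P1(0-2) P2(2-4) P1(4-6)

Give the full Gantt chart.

Answer: P1(0-2) P2(2-4) P3(4-6) P1(6-8) P2(8-11) P2(11-13) P3(13-17) P2(17-20) P2(20-22) P3(22-29)

Derivation:
t=0-2: P1@Q0 runs 2, rem=2, quantum used, demote→Q1. Q0=[P2,P3] Q1=[P1] Q2=[]
t=2-4: P2@Q0 runs 2, rem=10, quantum used, demote→Q1. Q0=[P3] Q1=[P1,P2] Q2=[]
t=4-6: P3@Q0 runs 2, rem=11, quantum used, demote→Q1. Q0=[] Q1=[P1,P2,P3] Q2=[]
t=6-8: P1@Q1 runs 2, rem=0, completes. Q0=[] Q1=[P2,P3] Q2=[]
t=8-11: P2@Q1 runs 3, rem=7, I/O yield, promote→Q0. Q0=[P2] Q1=[P3] Q2=[]
t=11-13: P2@Q0 runs 2, rem=5, quantum used, demote→Q1. Q0=[] Q1=[P3,P2] Q2=[]
t=13-17: P3@Q1 runs 4, rem=7, quantum used, demote→Q2. Q0=[] Q1=[P2] Q2=[P3]
t=17-20: P2@Q1 runs 3, rem=2, I/O yield, promote→Q0. Q0=[P2] Q1=[] Q2=[P3]
t=20-22: P2@Q0 runs 2, rem=0, completes. Q0=[] Q1=[] Q2=[P3]
t=22-29: P3@Q2 runs 7, rem=0, completes. Q0=[] Q1=[] Q2=[]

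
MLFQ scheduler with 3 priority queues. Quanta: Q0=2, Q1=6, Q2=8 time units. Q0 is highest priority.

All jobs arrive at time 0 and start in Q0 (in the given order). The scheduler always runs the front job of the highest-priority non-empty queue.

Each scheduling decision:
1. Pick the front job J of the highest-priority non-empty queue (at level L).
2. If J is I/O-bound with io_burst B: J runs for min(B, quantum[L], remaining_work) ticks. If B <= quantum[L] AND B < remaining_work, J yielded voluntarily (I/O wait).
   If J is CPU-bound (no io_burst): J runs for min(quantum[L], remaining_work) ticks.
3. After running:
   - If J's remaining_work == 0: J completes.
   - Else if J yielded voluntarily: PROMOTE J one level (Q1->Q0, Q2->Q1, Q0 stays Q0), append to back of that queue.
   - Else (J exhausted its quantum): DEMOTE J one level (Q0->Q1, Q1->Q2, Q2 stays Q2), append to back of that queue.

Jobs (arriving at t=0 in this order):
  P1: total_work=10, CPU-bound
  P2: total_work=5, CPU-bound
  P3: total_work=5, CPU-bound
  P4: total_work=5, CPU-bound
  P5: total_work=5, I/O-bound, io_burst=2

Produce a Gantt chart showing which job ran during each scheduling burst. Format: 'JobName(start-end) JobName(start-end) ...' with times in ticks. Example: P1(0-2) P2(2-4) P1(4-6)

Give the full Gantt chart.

t=0-2: P1@Q0 runs 2, rem=8, quantum used, demote→Q1. Q0=[P2,P3,P4,P5] Q1=[P1] Q2=[]
t=2-4: P2@Q0 runs 2, rem=3, quantum used, demote→Q1. Q0=[P3,P4,P5] Q1=[P1,P2] Q2=[]
t=4-6: P3@Q0 runs 2, rem=3, quantum used, demote→Q1. Q0=[P4,P5] Q1=[P1,P2,P3] Q2=[]
t=6-8: P4@Q0 runs 2, rem=3, quantum used, demote→Q1. Q0=[P5] Q1=[P1,P2,P3,P4] Q2=[]
t=8-10: P5@Q0 runs 2, rem=3, I/O yield, promote→Q0. Q0=[P5] Q1=[P1,P2,P3,P4] Q2=[]
t=10-12: P5@Q0 runs 2, rem=1, I/O yield, promote→Q0. Q0=[P5] Q1=[P1,P2,P3,P4] Q2=[]
t=12-13: P5@Q0 runs 1, rem=0, completes. Q0=[] Q1=[P1,P2,P3,P4] Q2=[]
t=13-19: P1@Q1 runs 6, rem=2, quantum used, demote→Q2. Q0=[] Q1=[P2,P3,P4] Q2=[P1]
t=19-22: P2@Q1 runs 3, rem=0, completes. Q0=[] Q1=[P3,P4] Q2=[P1]
t=22-25: P3@Q1 runs 3, rem=0, completes. Q0=[] Q1=[P4] Q2=[P1]
t=25-28: P4@Q1 runs 3, rem=0, completes. Q0=[] Q1=[] Q2=[P1]
t=28-30: P1@Q2 runs 2, rem=0, completes. Q0=[] Q1=[] Q2=[]

Answer: P1(0-2) P2(2-4) P3(4-6) P4(6-8) P5(8-10) P5(10-12) P5(12-13) P1(13-19) P2(19-22) P3(22-25) P4(25-28) P1(28-30)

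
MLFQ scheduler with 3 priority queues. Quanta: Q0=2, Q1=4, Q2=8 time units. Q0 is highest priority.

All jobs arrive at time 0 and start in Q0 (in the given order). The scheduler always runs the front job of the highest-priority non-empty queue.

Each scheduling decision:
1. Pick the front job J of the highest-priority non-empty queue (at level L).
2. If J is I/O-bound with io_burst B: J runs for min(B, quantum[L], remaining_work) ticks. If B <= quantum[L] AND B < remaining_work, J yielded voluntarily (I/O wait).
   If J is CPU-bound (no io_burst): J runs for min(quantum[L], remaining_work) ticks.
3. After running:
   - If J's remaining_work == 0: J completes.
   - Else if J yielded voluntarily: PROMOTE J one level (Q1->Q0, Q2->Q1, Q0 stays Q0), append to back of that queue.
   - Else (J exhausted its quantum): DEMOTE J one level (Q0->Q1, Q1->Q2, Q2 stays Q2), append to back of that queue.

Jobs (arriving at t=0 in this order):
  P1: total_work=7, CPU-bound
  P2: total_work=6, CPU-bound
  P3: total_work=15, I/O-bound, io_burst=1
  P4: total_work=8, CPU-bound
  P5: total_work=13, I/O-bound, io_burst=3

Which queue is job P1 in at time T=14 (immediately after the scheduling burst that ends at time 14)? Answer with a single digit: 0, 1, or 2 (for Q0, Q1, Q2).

Answer: 1

Derivation:
t=0-2: P1@Q0 runs 2, rem=5, quantum used, demote→Q1. Q0=[P2,P3,P4,P5] Q1=[P1] Q2=[]
t=2-4: P2@Q0 runs 2, rem=4, quantum used, demote→Q1. Q0=[P3,P4,P5] Q1=[P1,P2] Q2=[]
t=4-5: P3@Q0 runs 1, rem=14, I/O yield, promote→Q0. Q0=[P4,P5,P3] Q1=[P1,P2] Q2=[]
t=5-7: P4@Q0 runs 2, rem=6, quantum used, demote→Q1. Q0=[P5,P3] Q1=[P1,P2,P4] Q2=[]
t=7-9: P5@Q0 runs 2, rem=11, quantum used, demote→Q1. Q0=[P3] Q1=[P1,P2,P4,P5] Q2=[]
t=9-10: P3@Q0 runs 1, rem=13, I/O yield, promote→Q0. Q0=[P3] Q1=[P1,P2,P4,P5] Q2=[]
t=10-11: P3@Q0 runs 1, rem=12, I/O yield, promote→Q0. Q0=[P3] Q1=[P1,P2,P4,P5] Q2=[]
t=11-12: P3@Q0 runs 1, rem=11, I/O yield, promote→Q0. Q0=[P3] Q1=[P1,P2,P4,P5] Q2=[]
t=12-13: P3@Q0 runs 1, rem=10, I/O yield, promote→Q0. Q0=[P3] Q1=[P1,P2,P4,P5] Q2=[]
t=13-14: P3@Q0 runs 1, rem=9, I/O yield, promote→Q0. Q0=[P3] Q1=[P1,P2,P4,P5] Q2=[]
t=14-15: P3@Q0 runs 1, rem=8, I/O yield, promote→Q0. Q0=[P3] Q1=[P1,P2,P4,P5] Q2=[]
t=15-16: P3@Q0 runs 1, rem=7, I/O yield, promote→Q0. Q0=[P3] Q1=[P1,P2,P4,P5] Q2=[]
t=16-17: P3@Q0 runs 1, rem=6, I/O yield, promote→Q0. Q0=[P3] Q1=[P1,P2,P4,P5] Q2=[]
t=17-18: P3@Q0 runs 1, rem=5, I/O yield, promote→Q0. Q0=[P3] Q1=[P1,P2,P4,P5] Q2=[]
t=18-19: P3@Q0 runs 1, rem=4, I/O yield, promote→Q0. Q0=[P3] Q1=[P1,P2,P4,P5] Q2=[]
t=19-20: P3@Q0 runs 1, rem=3, I/O yield, promote→Q0. Q0=[P3] Q1=[P1,P2,P4,P5] Q2=[]
t=20-21: P3@Q0 runs 1, rem=2, I/O yield, promote→Q0. Q0=[P3] Q1=[P1,P2,P4,P5] Q2=[]
t=21-22: P3@Q0 runs 1, rem=1, I/O yield, promote→Q0. Q0=[P3] Q1=[P1,P2,P4,P5] Q2=[]
t=22-23: P3@Q0 runs 1, rem=0, completes. Q0=[] Q1=[P1,P2,P4,P5] Q2=[]
t=23-27: P1@Q1 runs 4, rem=1, quantum used, demote→Q2. Q0=[] Q1=[P2,P4,P5] Q2=[P1]
t=27-31: P2@Q1 runs 4, rem=0, completes. Q0=[] Q1=[P4,P5] Q2=[P1]
t=31-35: P4@Q1 runs 4, rem=2, quantum used, demote→Q2. Q0=[] Q1=[P5] Q2=[P1,P4]
t=35-38: P5@Q1 runs 3, rem=8, I/O yield, promote→Q0. Q0=[P5] Q1=[] Q2=[P1,P4]
t=38-40: P5@Q0 runs 2, rem=6, quantum used, demote→Q1. Q0=[] Q1=[P5] Q2=[P1,P4]
t=40-43: P5@Q1 runs 3, rem=3, I/O yield, promote→Q0. Q0=[P5] Q1=[] Q2=[P1,P4]
t=43-45: P5@Q0 runs 2, rem=1, quantum used, demote→Q1. Q0=[] Q1=[P5] Q2=[P1,P4]
t=45-46: P5@Q1 runs 1, rem=0, completes. Q0=[] Q1=[] Q2=[P1,P4]
t=46-47: P1@Q2 runs 1, rem=0, completes. Q0=[] Q1=[] Q2=[P4]
t=47-49: P4@Q2 runs 2, rem=0, completes. Q0=[] Q1=[] Q2=[]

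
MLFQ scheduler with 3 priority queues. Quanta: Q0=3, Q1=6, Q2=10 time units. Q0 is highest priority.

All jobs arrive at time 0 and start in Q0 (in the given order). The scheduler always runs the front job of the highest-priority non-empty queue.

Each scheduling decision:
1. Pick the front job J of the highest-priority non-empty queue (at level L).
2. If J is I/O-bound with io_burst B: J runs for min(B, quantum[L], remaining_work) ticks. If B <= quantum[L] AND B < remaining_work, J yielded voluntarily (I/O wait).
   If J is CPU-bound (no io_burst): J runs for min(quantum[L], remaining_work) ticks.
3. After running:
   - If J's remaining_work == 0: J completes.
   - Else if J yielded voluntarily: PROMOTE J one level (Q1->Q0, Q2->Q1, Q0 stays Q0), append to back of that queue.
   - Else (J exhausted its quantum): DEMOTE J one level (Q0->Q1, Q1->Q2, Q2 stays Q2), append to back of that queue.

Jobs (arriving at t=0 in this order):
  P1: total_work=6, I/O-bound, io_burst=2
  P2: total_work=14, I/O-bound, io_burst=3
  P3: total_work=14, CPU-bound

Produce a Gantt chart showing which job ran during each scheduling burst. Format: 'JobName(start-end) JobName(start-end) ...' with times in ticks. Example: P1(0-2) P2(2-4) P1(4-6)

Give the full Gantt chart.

Answer: P1(0-2) P2(2-5) P3(5-8) P1(8-10) P2(10-13) P1(13-15) P2(15-18) P2(18-21) P2(21-23) P3(23-29) P3(29-34)

Derivation:
t=0-2: P1@Q0 runs 2, rem=4, I/O yield, promote→Q0. Q0=[P2,P3,P1] Q1=[] Q2=[]
t=2-5: P2@Q0 runs 3, rem=11, I/O yield, promote→Q0. Q0=[P3,P1,P2] Q1=[] Q2=[]
t=5-8: P3@Q0 runs 3, rem=11, quantum used, demote→Q1. Q0=[P1,P2] Q1=[P3] Q2=[]
t=8-10: P1@Q0 runs 2, rem=2, I/O yield, promote→Q0. Q0=[P2,P1] Q1=[P3] Q2=[]
t=10-13: P2@Q0 runs 3, rem=8, I/O yield, promote→Q0. Q0=[P1,P2] Q1=[P3] Q2=[]
t=13-15: P1@Q0 runs 2, rem=0, completes. Q0=[P2] Q1=[P3] Q2=[]
t=15-18: P2@Q0 runs 3, rem=5, I/O yield, promote→Q0. Q0=[P2] Q1=[P3] Q2=[]
t=18-21: P2@Q0 runs 3, rem=2, I/O yield, promote→Q0. Q0=[P2] Q1=[P3] Q2=[]
t=21-23: P2@Q0 runs 2, rem=0, completes. Q0=[] Q1=[P3] Q2=[]
t=23-29: P3@Q1 runs 6, rem=5, quantum used, demote→Q2. Q0=[] Q1=[] Q2=[P3]
t=29-34: P3@Q2 runs 5, rem=0, completes. Q0=[] Q1=[] Q2=[]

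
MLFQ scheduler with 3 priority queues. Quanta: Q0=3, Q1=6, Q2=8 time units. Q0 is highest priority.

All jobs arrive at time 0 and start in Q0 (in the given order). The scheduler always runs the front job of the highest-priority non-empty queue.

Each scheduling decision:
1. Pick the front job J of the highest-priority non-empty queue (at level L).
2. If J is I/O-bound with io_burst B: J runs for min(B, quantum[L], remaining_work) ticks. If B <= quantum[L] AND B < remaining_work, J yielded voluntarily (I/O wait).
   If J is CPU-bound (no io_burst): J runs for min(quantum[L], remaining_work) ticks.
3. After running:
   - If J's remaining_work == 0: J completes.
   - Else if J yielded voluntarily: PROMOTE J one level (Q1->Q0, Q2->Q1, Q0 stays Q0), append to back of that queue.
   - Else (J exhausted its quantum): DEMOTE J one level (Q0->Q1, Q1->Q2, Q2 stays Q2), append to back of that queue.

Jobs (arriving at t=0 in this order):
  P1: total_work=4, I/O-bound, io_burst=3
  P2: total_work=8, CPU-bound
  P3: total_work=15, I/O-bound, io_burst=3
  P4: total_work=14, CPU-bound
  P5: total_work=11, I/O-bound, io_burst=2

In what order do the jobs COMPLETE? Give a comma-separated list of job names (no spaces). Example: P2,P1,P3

t=0-3: P1@Q0 runs 3, rem=1, I/O yield, promote→Q0. Q0=[P2,P3,P4,P5,P1] Q1=[] Q2=[]
t=3-6: P2@Q0 runs 3, rem=5, quantum used, demote→Q1. Q0=[P3,P4,P5,P1] Q1=[P2] Q2=[]
t=6-9: P3@Q0 runs 3, rem=12, I/O yield, promote→Q0. Q0=[P4,P5,P1,P3] Q1=[P2] Q2=[]
t=9-12: P4@Q0 runs 3, rem=11, quantum used, demote→Q1. Q0=[P5,P1,P3] Q1=[P2,P4] Q2=[]
t=12-14: P5@Q0 runs 2, rem=9, I/O yield, promote→Q0. Q0=[P1,P3,P5] Q1=[P2,P4] Q2=[]
t=14-15: P1@Q0 runs 1, rem=0, completes. Q0=[P3,P5] Q1=[P2,P4] Q2=[]
t=15-18: P3@Q0 runs 3, rem=9, I/O yield, promote→Q0. Q0=[P5,P3] Q1=[P2,P4] Q2=[]
t=18-20: P5@Q0 runs 2, rem=7, I/O yield, promote→Q0. Q0=[P3,P5] Q1=[P2,P4] Q2=[]
t=20-23: P3@Q0 runs 3, rem=6, I/O yield, promote→Q0. Q0=[P5,P3] Q1=[P2,P4] Q2=[]
t=23-25: P5@Q0 runs 2, rem=5, I/O yield, promote→Q0. Q0=[P3,P5] Q1=[P2,P4] Q2=[]
t=25-28: P3@Q0 runs 3, rem=3, I/O yield, promote→Q0. Q0=[P5,P3] Q1=[P2,P4] Q2=[]
t=28-30: P5@Q0 runs 2, rem=3, I/O yield, promote→Q0. Q0=[P3,P5] Q1=[P2,P4] Q2=[]
t=30-33: P3@Q0 runs 3, rem=0, completes. Q0=[P5] Q1=[P2,P4] Q2=[]
t=33-35: P5@Q0 runs 2, rem=1, I/O yield, promote→Q0. Q0=[P5] Q1=[P2,P4] Q2=[]
t=35-36: P5@Q0 runs 1, rem=0, completes. Q0=[] Q1=[P2,P4] Q2=[]
t=36-41: P2@Q1 runs 5, rem=0, completes. Q0=[] Q1=[P4] Q2=[]
t=41-47: P4@Q1 runs 6, rem=5, quantum used, demote→Q2. Q0=[] Q1=[] Q2=[P4]
t=47-52: P4@Q2 runs 5, rem=0, completes. Q0=[] Q1=[] Q2=[]

Answer: P1,P3,P5,P2,P4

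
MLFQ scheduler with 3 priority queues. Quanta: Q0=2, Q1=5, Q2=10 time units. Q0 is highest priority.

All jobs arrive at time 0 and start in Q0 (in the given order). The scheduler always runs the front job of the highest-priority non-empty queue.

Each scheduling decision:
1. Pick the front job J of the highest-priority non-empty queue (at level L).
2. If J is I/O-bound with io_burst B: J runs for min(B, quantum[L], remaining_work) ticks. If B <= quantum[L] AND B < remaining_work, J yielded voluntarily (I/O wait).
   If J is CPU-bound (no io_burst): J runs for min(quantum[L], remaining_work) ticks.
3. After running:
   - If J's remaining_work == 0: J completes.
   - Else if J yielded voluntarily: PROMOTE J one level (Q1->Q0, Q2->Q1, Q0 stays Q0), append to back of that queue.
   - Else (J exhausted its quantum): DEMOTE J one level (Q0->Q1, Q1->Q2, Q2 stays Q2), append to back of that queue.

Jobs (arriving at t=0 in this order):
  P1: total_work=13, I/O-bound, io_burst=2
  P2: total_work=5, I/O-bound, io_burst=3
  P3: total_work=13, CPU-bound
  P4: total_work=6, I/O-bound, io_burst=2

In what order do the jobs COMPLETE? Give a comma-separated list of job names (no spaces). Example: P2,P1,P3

Answer: P4,P1,P2,P3

Derivation:
t=0-2: P1@Q0 runs 2, rem=11, I/O yield, promote→Q0. Q0=[P2,P3,P4,P1] Q1=[] Q2=[]
t=2-4: P2@Q0 runs 2, rem=3, quantum used, demote→Q1. Q0=[P3,P4,P1] Q1=[P2] Q2=[]
t=4-6: P3@Q0 runs 2, rem=11, quantum used, demote→Q1. Q0=[P4,P1] Q1=[P2,P3] Q2=[]
t=6-8: P4@Q0 runs 2, rem=4, I/O yield, promote→Q0. Q0=[P1,P4] Q1=[P2,P3] Q2=[]
t=8-10: P1@Q0 runs 2, rem=9, I/O yield, promote→Q0. Q0=[P4,P1] Q1=[P2,P3] Q2=[]
t=10-12: P4@Q0 runs 2, rem=2, I/O yield, promote→Q0. Q0=[P1,P4] Q1=[P2,P3] Q2=[]
t=12-14: P1@Q0 runs 2, rem=7, I/O yield, promote→Q0. Q0=[P4,P1] Q1=[P2,P3] Q2=[]
t=14-16: P4@Q0 runs 2, rem=0, completes. Q0=[P1] Q1=[P2,P3] Q2=[]
t=16-18: P1@Q0 runs 2, rem=5, I/O yield, promote→Q0. Q0=[P1] Q1=[P2,P3] Q2=[]
t=18-20: P1@Q0 runs 2, rem=3, I/O yield, promote→Q0. Q0=[P1] Q1=[P2,P3] Q2=[]
t=20-22: P1@Q0 runs 2, rem=1, I/O yield, promote→Q0. Q0=[P1] Q1=[P2,P3] Q2=[]
t=22-23: P1@Q0 runs 1, rem=0, completes. Q0=[] Q1=[P2,P3] Q2=[]
t=23-26: P2@Q1 runs 3, rem=0, completes. Q0=[] Q1=[P3] Q2=[]
t=26-31: P3@Q1 runs 5, rem=6, quantum used, demote→Q2. Q0=[] Q1=[] Q2=[P3]
t=31-37: P3@Q2 runs 6, rem=0, completes. Q0=[] Q1=[] Q2=[]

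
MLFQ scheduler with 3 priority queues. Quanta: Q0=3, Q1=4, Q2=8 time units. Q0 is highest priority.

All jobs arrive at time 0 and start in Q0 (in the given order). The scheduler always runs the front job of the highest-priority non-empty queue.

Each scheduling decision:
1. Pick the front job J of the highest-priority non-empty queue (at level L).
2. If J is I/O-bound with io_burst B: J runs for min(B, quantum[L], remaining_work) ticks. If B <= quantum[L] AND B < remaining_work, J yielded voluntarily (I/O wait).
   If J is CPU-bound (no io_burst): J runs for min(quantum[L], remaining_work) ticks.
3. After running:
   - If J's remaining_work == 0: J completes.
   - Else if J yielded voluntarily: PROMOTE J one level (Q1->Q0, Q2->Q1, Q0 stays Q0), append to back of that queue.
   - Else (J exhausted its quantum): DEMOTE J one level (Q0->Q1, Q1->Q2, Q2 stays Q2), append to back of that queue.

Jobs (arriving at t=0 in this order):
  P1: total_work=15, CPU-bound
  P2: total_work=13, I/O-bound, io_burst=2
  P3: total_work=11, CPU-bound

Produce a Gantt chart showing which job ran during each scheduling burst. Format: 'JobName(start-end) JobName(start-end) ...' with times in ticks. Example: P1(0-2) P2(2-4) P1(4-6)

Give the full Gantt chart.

Answer: P1(0-3) P2(3-5) P3(5-8) P2(8-10) P2(10-12) P2(12-14) P2(14-16) P2(16-18) P2(18-19) P1(19-23) P3(23-27) P1(27-35) P3(35-39)

Derivation:
t=0-3: P1@Q0 runs 3, rem=12, quantum used, demote→Q1. Q0=[P2,P3] Q1=[P1] Q2=[]
t=3-5: P2@Q0 runs 2, rem=11, I/O yield, promote→Q0. Q0=[P3,P2] Q1=[P1] Q2=[]
t=5-8: P3@Q0 runs 3, rem=8, quantum used, demote→Q1. Q0=[P2] Q1=[P1,P3] Q2=[]
t=8-10: P2@Q0 runs 2, rem=9, I/O yield, promote→Q0. Q0=[P2] Q1=[P1,P3] Q2=[]
t=10-12: P2@Q0 runs 2, rem=7, I/O yield, promote→Q0. Q0=[P2] Q1=[P1,P3] Q2=[]
t=12-14: P2@Q0 runs 2, rem=5, I/O yield, promote→Q0. Q0=[P2] Q1=[P1,P3] Q2=[]
t=14-16: P2@Q0 runs 2, rem=3, I/O yield, promote→Q0. Q0=[P2] Q1=[P1,P3] Q2=[]
t=16-18: P2@Q0 runs 2, rem=1, I/O yield, promote→Q0. Q0=[P2] Q1=[P1,P3] Q2=[]
t=18-19: P2@Q0 runs 1, rem=0, completes. Q0=[] Q1=[P1,P3] Q2=[]
t=19-23: P1@Q1 runs 4, rem=8, quantum used, demote→Q2. Q0=[] Q1=[P3] Q2=[P1]
t=23-27: P3@Q1 runs 4, rem=4, quantum used, demote→Q2. Q0=[] Q1=[] Q2=[P1,P3]
t=27-35: P1@Q2 runs 8, rem=0, completes. Q0=[] Q1=[] Q2=[P3]
t=35-39: P3@Q2 runs 4, rem=0, completes. Q0=[] Q1=[] Q2=[]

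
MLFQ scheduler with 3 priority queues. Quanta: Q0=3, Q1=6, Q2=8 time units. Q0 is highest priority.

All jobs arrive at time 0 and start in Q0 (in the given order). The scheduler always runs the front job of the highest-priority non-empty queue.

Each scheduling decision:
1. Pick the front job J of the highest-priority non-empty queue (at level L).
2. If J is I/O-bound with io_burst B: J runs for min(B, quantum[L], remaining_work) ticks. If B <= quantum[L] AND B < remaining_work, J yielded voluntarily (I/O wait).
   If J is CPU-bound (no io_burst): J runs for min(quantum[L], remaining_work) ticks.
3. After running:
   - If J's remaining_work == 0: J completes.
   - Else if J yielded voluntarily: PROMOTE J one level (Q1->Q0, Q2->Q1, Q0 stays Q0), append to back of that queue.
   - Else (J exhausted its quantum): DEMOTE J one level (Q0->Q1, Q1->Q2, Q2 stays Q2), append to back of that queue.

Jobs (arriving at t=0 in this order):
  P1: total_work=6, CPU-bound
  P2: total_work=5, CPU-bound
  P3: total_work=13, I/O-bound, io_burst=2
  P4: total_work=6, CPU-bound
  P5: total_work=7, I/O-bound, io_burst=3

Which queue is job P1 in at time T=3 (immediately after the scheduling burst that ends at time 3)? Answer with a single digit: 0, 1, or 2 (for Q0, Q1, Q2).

t=0-3: P1@Q0 runs 3, rem=3, quantum used, demote→Q1. Q0=[P2,P3,P4,P5] Q1=[P1] Q2=[]
t=3-6: P2@Q0 runs 3, rem=2, quantum used, demote→Q1. Q0=[P3,P4,P5] Q1=[P1,P2] Q2=[]
t=6-8: P3@Q0 runs 2, rem=11, I/O yield, promote→Q0. Q0=[P4,P5,P3] Q1=[P1,P2] Q2=[]
t=8-11: P4@Q0 runs 3, rem=3, quantum used, demote→Q1. Q0=[P5,P3] Q1=[P1,P2,P4] Q2=[]
t=11-14: P5@Q0 runs 3, rem=4, I/O yield, promote→Q0. Q0=[P3,P5] Q1=[P1,P2,P4] Q2=[]
t=14-16: P3@Q0 runs 2, rem=9, I/O yield, promote→Q0. Q0=[P5,P3] Q1=[P1,P2,P4] Q2=[]
t=16-19: P5@Q0 runs 3, rem=1, I/O yield, promote→Q0. Q0=[P3,P5] Q1=[P1,P2,P4] Q2=[]
t=19-21: P3@Q0 runs 2, rem=7, I/O yield, promote→Q0. Q0=[P5,P3] Q1=[P1,P2,P4] Q2=[]
t=21-22: P5@Q0 runs 1, rem=0, completes. Q0=[P3] Q1=[P1,P2,P4] Q2=[]
t=22-24: P3@Q0 runs 2, rem=5, I/O yield, promote→Q0. Q0=[P3] Q1=[P1,P2,P4] Q2=[]
t=24-26: P3@Q0 runs 2, rem=3, I/O yield, promote→Q0. Q0=[P3] Q1=[P1,P2,P4] Q2=[]
t=26-28: P3@Q0 runs 2, rem=1, I/O yield, promote→Q0. Q0=[P3] Q1=[P1,P2,P4] Q2=[]
t=28-29: P3@Q0 runs 1, rem=0, completes. Q0=[] Q1=[P1,P2,P4] Q2=[]
t=29-32: P1@Q1 runs 3, rem=0, completes. Q0=[] Q1=[P2,P4] Q2=[]
t=32-34: P2@Q1 runs 2, rem=0, completes. Q0=[] Q1=[P4] Q2=[]
t=34-37: P4@Q1 runs 3, rem=0, completes. Q0=[] Q1=[] Q2=[]

Answer: 1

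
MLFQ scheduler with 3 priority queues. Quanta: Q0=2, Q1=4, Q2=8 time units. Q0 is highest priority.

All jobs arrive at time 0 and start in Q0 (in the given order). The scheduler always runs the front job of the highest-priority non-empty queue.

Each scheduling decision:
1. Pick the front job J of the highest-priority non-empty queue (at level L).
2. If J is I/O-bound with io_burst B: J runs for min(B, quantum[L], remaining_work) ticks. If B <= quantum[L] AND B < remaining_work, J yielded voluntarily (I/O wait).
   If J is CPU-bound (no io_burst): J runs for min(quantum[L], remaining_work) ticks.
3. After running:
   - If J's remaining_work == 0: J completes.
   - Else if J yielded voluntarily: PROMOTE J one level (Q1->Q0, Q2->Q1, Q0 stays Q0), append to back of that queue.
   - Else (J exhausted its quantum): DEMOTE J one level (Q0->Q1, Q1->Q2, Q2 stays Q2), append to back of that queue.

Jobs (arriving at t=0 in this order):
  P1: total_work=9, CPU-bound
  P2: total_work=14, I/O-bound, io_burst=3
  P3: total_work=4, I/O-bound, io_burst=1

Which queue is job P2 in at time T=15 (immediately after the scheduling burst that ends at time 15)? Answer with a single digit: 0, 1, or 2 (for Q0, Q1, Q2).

t=0-2: P1@Q0 runs 2, rem=7, quantum used, demote→Q1. Q0=[P2,P3] Q1=[P1] Q2=[]
t=2-4: P2@Q0 runs 2, rem=12, quantum used, demote→Q1. Q0=[P3] Q1=[P1,P2] Q2=[]
t=4-5: P3@Q0 runs 1, rem=3, I/O yield, promote→Q0. Q0=[P3] Q1=[P1,P2] Q2=[]
t=5-6: P3@Q0 runs 1, rem=2, I/O yield, promote→Q0. Q0=[P3] Q1=[P1,P2] Q2=[]
t=6-7: P3@Q0 runs 1, rem=1, I/O yield, promote→Q0. Q0=[P3] Q1=[P1,P2] Q2=[]
t=7-8: P3@Q0 runs 1, rem=0, completes. Q0=[] Q1=[P1,P2] Q2=[]
t=8-12: P1@Q1 runs 4, rem=3, quantum used, demote→Q2. Q0=[] Q1=[P2] Q2=[P1]
t=12-15: P2@Q1 runs 3, rem=9, I/O yield, promote→Q0. Q0=[P2] Q1=[] Q2=[P1]
t=15-17: P2@Q0 runs 2, rem=7, quantum used, demote→Q1. Q0=[] Q1=[P2] Q2=[P1]
t=17-20: P2@Q1 runs 3, rem=4, I/O yield, promote→Q0. Q0=[P2] Q1=[] Q2=[P1]
t=20-22: P2@Q0 runs 2, rem=2, quantum used, demote→Q1. Q0=[] Q1=[P2] Q2=[P1]
t=22-24: P2@Q1 runs 2, rem=0, completes. Q0=[] Q1=[] Q2=[P1]
t=24-27: P1@Q2 runs 3, rem=0, completes. Q0=[] Q1=[] Q2=[]

Answer: 0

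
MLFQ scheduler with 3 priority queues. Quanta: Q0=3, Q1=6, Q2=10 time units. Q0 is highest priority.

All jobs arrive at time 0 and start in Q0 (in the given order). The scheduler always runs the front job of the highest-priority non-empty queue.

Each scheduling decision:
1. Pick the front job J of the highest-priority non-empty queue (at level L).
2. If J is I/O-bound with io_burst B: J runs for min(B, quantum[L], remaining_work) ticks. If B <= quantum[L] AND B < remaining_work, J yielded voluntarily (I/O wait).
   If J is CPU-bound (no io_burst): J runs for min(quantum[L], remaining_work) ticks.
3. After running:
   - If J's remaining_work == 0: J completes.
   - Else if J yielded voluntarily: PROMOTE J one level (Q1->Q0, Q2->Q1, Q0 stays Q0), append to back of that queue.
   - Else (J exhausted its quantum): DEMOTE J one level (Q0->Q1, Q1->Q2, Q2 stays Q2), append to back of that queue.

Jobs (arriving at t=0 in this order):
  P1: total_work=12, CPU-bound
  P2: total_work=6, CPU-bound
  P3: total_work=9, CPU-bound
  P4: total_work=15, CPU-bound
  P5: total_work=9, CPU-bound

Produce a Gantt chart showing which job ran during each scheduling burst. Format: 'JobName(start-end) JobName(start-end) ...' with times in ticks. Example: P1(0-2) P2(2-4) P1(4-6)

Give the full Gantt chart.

t=0-3: P1@Q0 runs 3, rem=9, quantum used, demote→Q1. Q0=[P2,P3,P4,P5] Q1=[P1] Q2=[]
t=3-6: P2@Q0 runs 3, rem=3, quantum used, demote→Q1. Q0=[P3,P4,P5] Q1=[P1,P2] Q2=[]
t=6-9: P3@Q0 runs 3, rem=6, quantum used, demote→Q1. Q0=[P4,P5] Q1=[P1,P2,P3] Q2=[]
t=9-12: P4@Q0 runs 3, rem=12, quantum used, demote→Q1. Q0=[P5] Q1=[P1,P2,P3,P4] Q2=[]
t=12-15: P5@Q0 runs 3, rem=6, quantum used, demote→Q1. Q0=[] Q1=[P1,P2,P3,P4,P5] Q2=[]
t=15-21: P1@Q1 runs 6, rem=3, quantum used, demote→Q2. Q0=[] Q1=[P2,P3,P4,P5] Q2=[P1]
t=21-24: P2@Q1 runs 3, rem=0, completes. Q0=[] Q1=[P3,P4,P5] Q2=[P1]
t=24-30: P3@Q1 runs 6, rem=0, completes. Q0=[] Q1=[P4,P5] Q2=[P1]
t=30-36: P4@Q1 runs 6, rem=6, quantum used, demote→Q2. Q0=[] Q1=[P5] Q2=[P1,P4]
t=36-42: P5@Q1 runs 6, rem=0, completes. Q0=[] Q1=[] Q2=[P1,P4]
t=42-45: P1@Q2 runs 3, rem=0, completes. Q0=[] Q1=[] Q2=[P4]
t=45-51: P4@Q2 runs 6, rem=0, completes. Q0=[] Q1=[] Q2=[]

Answer: P1(0-3) P2(3-6) P3(6-9) P4(9-12) P5(12-15) P1(15-21) P2(21-24) P3(24-30) P4(30-36) P5(36-42) P1(42-45) P4(45-51)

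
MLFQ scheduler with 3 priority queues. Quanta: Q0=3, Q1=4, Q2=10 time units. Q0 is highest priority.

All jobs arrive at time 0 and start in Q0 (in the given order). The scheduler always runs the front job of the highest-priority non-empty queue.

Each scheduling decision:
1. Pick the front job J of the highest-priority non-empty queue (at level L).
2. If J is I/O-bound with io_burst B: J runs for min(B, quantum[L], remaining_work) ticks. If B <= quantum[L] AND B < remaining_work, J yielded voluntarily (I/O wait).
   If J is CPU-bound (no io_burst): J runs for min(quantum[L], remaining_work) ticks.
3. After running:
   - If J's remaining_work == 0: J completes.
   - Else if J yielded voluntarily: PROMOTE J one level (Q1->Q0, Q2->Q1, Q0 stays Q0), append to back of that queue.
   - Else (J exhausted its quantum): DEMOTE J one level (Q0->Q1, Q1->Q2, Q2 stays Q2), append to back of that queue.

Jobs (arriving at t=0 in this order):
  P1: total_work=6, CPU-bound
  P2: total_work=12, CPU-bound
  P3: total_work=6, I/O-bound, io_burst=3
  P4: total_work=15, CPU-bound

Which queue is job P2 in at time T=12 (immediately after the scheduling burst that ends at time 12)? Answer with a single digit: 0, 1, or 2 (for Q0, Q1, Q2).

t=0-3: P1@Q0 runs 3, rem=3, quantum used, demote→Q1. Q0=[P2,P3,P4] Q1=[P1] Q2=[]
t=3-6: P2@Q0 runs 3, rem=9, quantum used, demote→Q1. Q0=[P3,P4] Q1=[P1,P2] Q2=[]
t=6-9: P3@Q0 runs 3, rem=3, I/O yield, promote→Q0. Q0=[P4,P3] Q1=[P1,P2] Q2=[]
t=9-12: P4@Q0 runs 3, rem=12, quantum used, demote→Q1. Q0=[P3] Q1=[P1,P2,P4] Q2=[]
t=12-15: P3@Q0 runs 3, rem=0, completes. Q0=[] Q1=[P1,P2,P4] Q2=[]
t=15-18: P1@Q1 runs 3, rem=0, completes. Q0=[] Q1=[P2,P4] Q2=[]
t=18-22: P2@Q1 runs 4, rem=5, quantum used, demote→Q2. Q0=[] Q1=[P4] Q2=[P2]
t=22-26: P4@Q1 runs 4, rem=8, quantum used, demote→Q2. Q0=[] Q1=[] Q2=[P2,P4]
t=26-31: P2@Q2 runs 5, rem=0, completes. Q0=[] Q1=[] Q2=[P4]
t=31-39: P4@Q2 runs 8, rem=0, completes. Q0=[] Q1=[] Q2=[]

Answer: 1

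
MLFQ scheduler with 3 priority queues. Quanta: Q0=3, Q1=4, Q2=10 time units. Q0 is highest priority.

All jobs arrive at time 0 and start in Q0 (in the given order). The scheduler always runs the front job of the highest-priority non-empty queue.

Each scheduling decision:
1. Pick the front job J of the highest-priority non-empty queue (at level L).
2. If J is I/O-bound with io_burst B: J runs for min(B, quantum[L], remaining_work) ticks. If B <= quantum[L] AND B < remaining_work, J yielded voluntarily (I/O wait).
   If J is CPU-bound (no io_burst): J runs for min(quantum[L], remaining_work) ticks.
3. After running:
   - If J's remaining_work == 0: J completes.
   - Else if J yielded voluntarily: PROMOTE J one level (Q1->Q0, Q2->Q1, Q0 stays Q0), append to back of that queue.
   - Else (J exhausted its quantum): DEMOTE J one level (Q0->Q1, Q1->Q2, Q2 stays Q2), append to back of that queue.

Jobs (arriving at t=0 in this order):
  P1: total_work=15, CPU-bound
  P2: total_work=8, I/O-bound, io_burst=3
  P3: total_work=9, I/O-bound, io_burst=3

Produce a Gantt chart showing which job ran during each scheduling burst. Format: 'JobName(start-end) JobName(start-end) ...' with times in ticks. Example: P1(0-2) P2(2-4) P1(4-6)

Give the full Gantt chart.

Answer: P1(0-3) P2(3-6) P3(6-9) P2(9-12) P3(12-15) P2(15-17) P3(17-20) P1(20-24) P1(24-32)

Derivation:
t=0-3: P1@Q0 runs 3, rem=12, quantum used, demote→Q1. Q0=[P2,P3] Q1=[P1] Q2=[]
t=3-6: P2@Q0 runs 3, rem=5, I/O yield, promote→Q0. Q0=[P3,P2] Q1=[P1] Q2=[]
t=6-9: P3@Q0 runs 3, rem=6, I/O yield, promote→Q0. Q0=[P2,P3] Q1=[P1] Q2=[]
t=9-12: P2@Q0 runs 3, rem=2, I/O yield, promote→Q0. Q0=[P3,P2] Q1=[P1] Q2=[]
t=12-15: P3@Q0 runs 3, rem=3, I/O yield, promote→Q0. Q0=[P2,P3] Q1=[P1] Q2=[]
t=15-17: P2@Q0 runs 2, rem=0, completes. Q0=[P3] Q1=[P1] Q2=[]
t=17-20: P3@Q0 runs 3, rem=0, completes. Q0=[] Q1=[P1] Q2=[]
t=20-24: P1@Q1 runs 4, rem=8, quantum used, demote→Q2. Q0=[] Q1=[] Q2=[P1]
t=24-32: P1@Q2 runs 8, rem=0, completes. Q0=[] Q1=[] Q2=[]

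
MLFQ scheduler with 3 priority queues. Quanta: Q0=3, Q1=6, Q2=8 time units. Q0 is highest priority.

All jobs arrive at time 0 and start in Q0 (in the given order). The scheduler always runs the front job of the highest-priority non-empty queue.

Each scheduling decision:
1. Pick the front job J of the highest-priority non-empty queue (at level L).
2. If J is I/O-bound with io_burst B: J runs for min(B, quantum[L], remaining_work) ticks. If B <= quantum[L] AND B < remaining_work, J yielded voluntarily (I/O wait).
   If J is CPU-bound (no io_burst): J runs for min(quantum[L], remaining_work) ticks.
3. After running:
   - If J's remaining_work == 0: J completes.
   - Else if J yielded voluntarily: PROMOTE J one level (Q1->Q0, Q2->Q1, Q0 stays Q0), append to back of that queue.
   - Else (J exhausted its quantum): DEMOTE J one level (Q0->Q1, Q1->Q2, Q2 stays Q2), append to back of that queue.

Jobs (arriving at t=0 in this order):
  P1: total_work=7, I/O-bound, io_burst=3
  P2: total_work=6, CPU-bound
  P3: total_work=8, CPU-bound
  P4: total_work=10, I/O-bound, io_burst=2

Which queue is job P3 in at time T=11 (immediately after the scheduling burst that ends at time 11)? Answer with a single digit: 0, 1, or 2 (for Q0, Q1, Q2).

t=0-3: P1@Q0 runs 3, rem=4, I/O yield, promote→Q0. Q0=[P2,P3,P4,P1] Q1=[] Q2=[]
t=3-6: P2@Q0 runs 3, rem=3, quantum used, demote→Q1. Q0=[P3,P4,P1] Q1=[P2] Q2=[]
t=6-9: P3@Q0 runs 3, rem=5, quantum used, demote→Q1. Q0=[P4,P1] Q1=[P2,P3] Q2=[]
t=9-11: P4@Q0 runs 2, rem=8, I/O yield, promote→Q0. Q0=[P1,P4] Q1=[P2,P3] Q2=[]
t=11-14: P1@Q0 runs 3, rem=1, I/O yield, promote→Q0. Q0=[P4,P1] Q1=[P2,P3] Q2=[]
t=14-16: P4@Q0 runs 2, rem=6, I/O yield, promote→Q0. Q0=[P1,P4] Q1=[P2,P3] Q2=[]
t=16-17: P1@Q0 runs 1, rem=0, completes. Q0=[P4] Q1=[P2,P3] Q2=[]
t=17-19: P4@Q0 runs 2, rem=4, I/O yield, promote→Q0. Q0=[P4] Q1=[P2,P3] Q2=[]
t=19-21: P4@Q0 runs 2, rem=2, I/O yield, promote→Q0. Q0=[P4] Q1=[P2,P3] Q2=[]
t=21-23: P4@Q0 runs 2, rem=0, completes. Q0=[] Q1=[P2,P3] Q2=[]
t=23-26: P2@Q1 runs 3, rem=0, completes. Q0=[] Q1=[P3] Q2=[]
t=26-31: P3@Q1 runs 5, rem=0, completes. Q0=[] Q1=[] Q2=[]

Answer: 1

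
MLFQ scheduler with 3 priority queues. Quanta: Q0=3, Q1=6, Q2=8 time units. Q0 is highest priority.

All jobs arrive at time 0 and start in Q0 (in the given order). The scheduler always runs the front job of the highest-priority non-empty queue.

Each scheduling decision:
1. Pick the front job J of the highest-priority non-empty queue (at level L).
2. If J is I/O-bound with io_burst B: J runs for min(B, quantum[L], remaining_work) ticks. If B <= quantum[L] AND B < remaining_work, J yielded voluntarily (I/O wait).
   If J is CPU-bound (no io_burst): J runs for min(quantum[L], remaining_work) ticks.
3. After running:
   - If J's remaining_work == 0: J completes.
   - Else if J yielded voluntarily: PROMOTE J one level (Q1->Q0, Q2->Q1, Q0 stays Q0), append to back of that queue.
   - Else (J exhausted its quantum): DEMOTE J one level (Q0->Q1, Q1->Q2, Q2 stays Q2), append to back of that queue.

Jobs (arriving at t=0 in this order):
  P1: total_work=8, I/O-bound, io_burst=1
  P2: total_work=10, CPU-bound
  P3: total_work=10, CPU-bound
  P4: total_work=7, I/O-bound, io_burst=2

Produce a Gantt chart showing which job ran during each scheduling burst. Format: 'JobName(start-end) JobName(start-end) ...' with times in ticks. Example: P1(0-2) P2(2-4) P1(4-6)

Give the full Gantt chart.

t=0-1: P1@Q0 runs 1, rem=7, I/O yield, promote→Q0. Q0=[P2,P3,P4,P1] Q1=[] Q2=[]
t=1-4: P2@Q0 runs 3, rem=7, quantum used, demote→Q1. Q0=[P3,P4,P1] Q1=[P2] Q2=[]
t=4-7: P3@Q0 runs 3, rem=7, quantum used, demote→Q1. Q0=[P4,P1] Q1=[P2,P3] Q2=[]
t=7-9: P4@Q0 runs 2, rem=5, I/O yield, promote→Q0. Q0=[P1,P4] Q1=[P2,P3] Q2=[]
t=9-10: P1@Q0 runs 1, rem=6, I/O yield, promote→Q0. Q0=[P4,P1] Q1=[P2,P3] Q2=[]
t=10-12: P4@Q0 runs 2, rem=3, I/O yield, promote→Q0. Q0=[P1,P4] Q1=[P2,P3] Q2=[]
t=12-13: P1@Q0 runs 1, rem=5, I/O yield, promote→Q0. Q0=[P4,P1] Q1=[P2,P3] Q2=[]
t=13-15: P4@Q0 runs 2, rem=1, I/O yield, promote→Q0. Q0=[P1,P4] Q1=[P2,P3] Q2=[]
t=15-16: P1@Q0 runs 1, rem=4, I/O yield, promote→Q0. Q0=[P4,P1] Q1=[P2,P3] Q2=[]
t=16-17: P4@Q0 runs 1, rem=0, completes. Q0=[P1] Q1=[P2,P3] Q2=[]
t=17-18: P1@Q0 runs 1, rem=3, I/O yield, promote→Q0. Q0=[P1] Q1=[P2,P3] Q2=[]
t=18-19: P1@Q0 runs 1, rem=2, I/O yield, promote→Q0. Q0=[P1] Q1=[P2,P3] Q2=[]
t=19-20: P1@Q0 runs 1, rem=1, I/O yield, promote→Q0. Q0=[P1] Q1=[P2,P3] Q2=[]
t=20-21: P1@Q0 runs 1, rem=0, completes. Q0=[] Q1=[P2,P3] Q2=[]
t=21-27: P2@Q1 runs 6, rem=1, quantum used, demote→Q2. Q0=[] Q1=[P3] Q2=[P2]
t=27-33: P3@Q1 runs 6, rem=1, quantum used, demote→Q2. Q0=[] Q1=[] Q2=[P2,P3]
t=33-34: P2@Q2 runs 1, rem=0, completes. Q0=[] Q1=[] Q2=[P3]
t=34-35: P3@Q2 runs 1, rem=0, completes. Q0=[] Q1=[] Q2=[]

Answer: P1(0-1) P2(1-4) P3(4-7) P4(7-9) P1(9-10) P4(10-12) P1(12-13) P4(13-15) P1(15-16) P4(16-17) P1(17-18) P1(18-19) P1(19-20) P1(20-21) P2(21-27) P3(27-33) P2(33-34) P3(34-35)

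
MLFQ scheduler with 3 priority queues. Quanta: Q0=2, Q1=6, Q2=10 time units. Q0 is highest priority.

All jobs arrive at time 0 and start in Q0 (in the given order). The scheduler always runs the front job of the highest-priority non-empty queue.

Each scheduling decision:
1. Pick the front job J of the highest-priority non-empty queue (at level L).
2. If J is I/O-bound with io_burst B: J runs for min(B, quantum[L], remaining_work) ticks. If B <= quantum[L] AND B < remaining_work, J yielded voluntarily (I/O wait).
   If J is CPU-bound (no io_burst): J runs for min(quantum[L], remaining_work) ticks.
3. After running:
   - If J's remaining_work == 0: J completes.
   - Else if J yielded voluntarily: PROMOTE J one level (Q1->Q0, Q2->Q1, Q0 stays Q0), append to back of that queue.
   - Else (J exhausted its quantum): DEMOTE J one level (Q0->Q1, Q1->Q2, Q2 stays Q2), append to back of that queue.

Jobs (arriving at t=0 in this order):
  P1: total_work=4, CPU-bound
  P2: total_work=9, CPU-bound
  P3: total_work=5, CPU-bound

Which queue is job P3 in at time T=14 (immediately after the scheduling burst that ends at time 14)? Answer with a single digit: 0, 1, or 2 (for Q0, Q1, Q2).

t=0-2: P1@Q0 runs 2, rem=2, quantum used, demote→Q1. Q0=[P2,P3] Q1=[P1] Q2=[]
t=2-4: P2@Q0 runs 2, rem=7, quantum used, demote→Q1. Q0=[P3] Q1=[P1,P2] Q2=[]
t=4-6: P3@Q0 runs 2, rem=3, quantum used, demote→Q1. Q0=[] Q1=[P1,P2,P3] Q2=[]
t=6-8: P1@Q1 runs 2, rem=0, completes. Q0=[] Q1=[P2,P3] Q2=[]
t=8-14: P2@Q1 runs 6, rem=1, quantum used, demote→Q2. Q0=[] Q1=[P3] Q2=[P2]
t=14-17: P3@Q1 runs 3, rem=0, completes. Q0=[] Q1=[] Q2=[P2]
t=17-18: P2@Q2 runs 1, rem=0, completes. Q0=[] Q1=[] Q2=[]

Answer: 1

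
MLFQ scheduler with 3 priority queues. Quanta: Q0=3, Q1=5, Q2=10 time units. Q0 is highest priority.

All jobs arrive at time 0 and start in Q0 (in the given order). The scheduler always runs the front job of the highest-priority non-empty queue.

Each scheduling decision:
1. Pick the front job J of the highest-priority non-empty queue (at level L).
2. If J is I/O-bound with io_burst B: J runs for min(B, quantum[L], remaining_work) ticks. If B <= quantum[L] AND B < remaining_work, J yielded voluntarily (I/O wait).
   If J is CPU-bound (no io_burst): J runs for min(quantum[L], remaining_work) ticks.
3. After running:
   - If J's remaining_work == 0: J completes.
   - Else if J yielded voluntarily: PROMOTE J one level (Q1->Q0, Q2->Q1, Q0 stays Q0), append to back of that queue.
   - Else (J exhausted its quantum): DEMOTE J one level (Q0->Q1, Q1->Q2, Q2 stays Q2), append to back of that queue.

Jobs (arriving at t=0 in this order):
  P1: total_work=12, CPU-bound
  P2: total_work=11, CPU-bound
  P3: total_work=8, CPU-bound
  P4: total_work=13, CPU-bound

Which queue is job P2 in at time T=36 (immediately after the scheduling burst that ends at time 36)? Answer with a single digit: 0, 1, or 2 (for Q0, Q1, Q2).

t=0-3: P1@Q0 runs 3, rem=9, quantum used, demote→Q1. Q0=[P2,P3,P4] Q1=[P1] Q2=[]
t=3-6: P2@Q0 runs 3, rem=8, quantum used, demote→Q1. Q0=[P3,P4] Q1=[P1,P2] Q2=[]
t=6-9: P3@Q0 runs 3, rem=5, quantum used, demote→Q1. Q0=[P4] Q1=[P1,P2,P3] Q2=[]
t=9-12: P4@Q0 runs 3, rem=10, quantum used, demote→Q1. Q0=[] Q1=[P1,P2,P3,P4] Q2=[]
t=12-17: P1@Q1 runs 5, rem=4, quantum used, demote→Q2. Q0=[] Q1=[P2,P3,P4] Q2=[P1]
t=17-22: P2@Q1 runs 5, rem=3, quantum used, demote→Q2. Q0=[] Q1=[P3,P4] Q2=[P1,P2]
t=22-27: P3@Q1 runs 5, rem=0, completes. Q0=[] Q1=[P4] Q2=[P1,P2]
t=27-32: P4@Q1 runs 5, rem=5, quantum used, demote→Q2. Q0=[] Q1=[] Q2=[P1,P2,P4]
t=32-36: P1@Q2 runs 4, rem=0, completes. Q0=[] Q1=[] Q2=[P2,P4]
t=36-39: P2@Q2 runs 3, rem=0, completes. Q0=[] Q1=[] Q2=[P4]
t=39-44: P4@Q2 runs 5, rem=0, completes. Q0=[] Q1=[] Q2=[]

Answer: 2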